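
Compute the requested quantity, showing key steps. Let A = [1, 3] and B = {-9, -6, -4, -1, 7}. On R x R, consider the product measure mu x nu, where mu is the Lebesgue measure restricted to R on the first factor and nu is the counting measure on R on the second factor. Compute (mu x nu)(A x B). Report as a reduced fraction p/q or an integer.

For a measurable rectangle A x B, the product measure satisfies
  (mu x nu)(A x B) = mu(A) * nu(B).
  mu(A) = 2.
  nu(B) = 5.
  (mu x nu)(A x B) = 2 * 5 = 10.

10


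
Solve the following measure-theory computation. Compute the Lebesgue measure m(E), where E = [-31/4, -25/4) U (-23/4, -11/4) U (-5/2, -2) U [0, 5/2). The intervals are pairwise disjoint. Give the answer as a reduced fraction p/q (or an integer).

For pairwise disjoint intervals, m(union_i I_i) = sum_i m(I_i),
and m is invariant under swapping open/closed endpoints (single points have measure 0).
So m(E) = sum_i (b_i - a_i).
  I_1 has length -25/4 - (-31/4) = 3/2.
  I_2 has length -11/4 - (-23/4) = 3.
  I_3 has length -2 - (-5/2) = 1/2.
  I_4 has length 5/2 - 0 = 5/2.
Summing:
  m(E) = 3/2 + 3 + 1/2 + 5/2 = 15/2.

15/2


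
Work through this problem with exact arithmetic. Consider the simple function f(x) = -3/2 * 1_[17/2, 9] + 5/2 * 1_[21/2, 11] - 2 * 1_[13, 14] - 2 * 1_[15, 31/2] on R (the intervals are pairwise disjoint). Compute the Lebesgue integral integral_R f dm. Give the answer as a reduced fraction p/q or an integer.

For a simple function f = sum_i c_i * 1_{A_i} with disjoint A_i,
  integral f dm = sum_i c_i * m(A_i).
Lengths of the A_i:
  m(A_1) = 9 - 17/2 = 1/2.
  m(A_2) = 11 - 21/2 = 1/2.
  m(A_3) = 14 - 13 = 1.
  m(A_4) = 31/2 - 15 = 1/2.
Contributions c_i * m(A_i):
  (-3/2) * (1/2) = -3/4.
  (5/2) * (1/2) = 5/4.
  (-2) * (1) = -2.
  (-2) * (1/2) = -1.
Total: -3/4 + 5/4 - 2 - 1 = -5/2.

-5/2


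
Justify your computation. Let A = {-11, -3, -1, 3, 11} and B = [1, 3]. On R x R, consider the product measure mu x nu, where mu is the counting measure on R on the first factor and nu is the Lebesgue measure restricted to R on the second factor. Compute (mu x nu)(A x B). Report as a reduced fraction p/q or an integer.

For a measurable rectangle A x B, the product measure satisfies
  (mu x nu)(A x B) = mu(A) * nu(B).
  mu(A) = 5.
  nu(B) = 2.
  (mu x nu)(A x B) = 5 * 2 = 10.

10


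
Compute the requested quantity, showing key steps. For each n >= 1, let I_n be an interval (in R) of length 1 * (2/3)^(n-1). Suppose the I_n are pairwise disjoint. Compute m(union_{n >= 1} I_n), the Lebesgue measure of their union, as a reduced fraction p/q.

By countable additivity of the Lebesgue measure on pairwise disjoint measurable sets,
  m(union_{n >= 1} I_n) = sum_{n >= 1} m(I_n) = sum_{n >= 1} a * r^(n-1),
  with a = 1 and r = 2/3.
Since 0 < r = 2/3 < 1, the geometric series converges:
  sum_{n >= 1} a * r^(n-1) = a / (1 - r).
  = 1 / (1 - 2/3)
  = 1 / (1/3)
  = 3.

3


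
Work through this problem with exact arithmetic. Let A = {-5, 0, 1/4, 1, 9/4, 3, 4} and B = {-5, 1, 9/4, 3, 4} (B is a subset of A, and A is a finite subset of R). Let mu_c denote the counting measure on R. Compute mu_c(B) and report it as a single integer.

Counting measure assigns mu_c(E) = |E| (number of elements) when E is finite.
B has 5 element(s), so mu_c(B) = 5.

5


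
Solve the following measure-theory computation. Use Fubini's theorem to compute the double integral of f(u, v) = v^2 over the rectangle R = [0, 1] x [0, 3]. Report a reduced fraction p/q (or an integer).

f(u, v) is a tensor product of a function of u and a function of v, and both factors are bounded continuous (hence Lebesgue integrable) on the rectangle, so Fubini's theorem applies:
  integral_R f d(m x m) = (integral_a1^b1 1 du) * (integral_a2^b2 v^2 dv).
Inner integral in u: integral_{0}^{1} 1 du = (1^1 - 0^1)/1
  = 1.
Inner integral in v: integral_{0}^{3} v^2 dv = (3^3 - 0^3)/3
  = 9.
Product: (1) * (9) = 9.

9


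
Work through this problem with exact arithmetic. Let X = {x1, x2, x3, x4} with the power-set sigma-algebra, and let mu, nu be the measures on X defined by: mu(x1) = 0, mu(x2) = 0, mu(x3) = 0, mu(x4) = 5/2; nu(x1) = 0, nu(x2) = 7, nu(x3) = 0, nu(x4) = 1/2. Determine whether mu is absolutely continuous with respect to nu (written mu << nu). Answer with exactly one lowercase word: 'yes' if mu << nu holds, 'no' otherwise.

mu << nu means: every nu-null measurable set is also mu-null; equivalently, for every atom x, if nu({x}) = 0 then mu({x}) = 0.
Checking each atom:
  x1: nu = 0, mu = 0 -> consistent with mu << nu.
  x2: nu = 7 > 0 -> no constraint.
  x3: nu = 0, mu = 0 -> consistent with mu << nu.
  x4: nu = 1/2 > 0 -> no constraint.
No atom violates the condition. Therefore mu << nu.

yes


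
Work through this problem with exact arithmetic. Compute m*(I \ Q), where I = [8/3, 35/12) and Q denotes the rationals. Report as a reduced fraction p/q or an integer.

The interval I = [8/3, 35/12) has m(I) = 35/12 - 8/3 = 1/4 (endpoints are measure-zero, so open/closed/half-open agree). Write I = (I cap Q) u (I \ Q). The rationals in I are countable, so m*(I cap Q) = 0 (cover each rational by intervals whose total length is arbitrarily small). By countable subadditivity m*(I) <= m*(I cap Q) + m*(I \ Q), hence m*(I \ Q) >= m(I) = 1/4. The reverse inequality m*(I \ Q) <= m*(I) = 1/4 is trivial since (I \ Q) is a subset of I. Therefore m*(I \ Q) = 1/4.

1/4


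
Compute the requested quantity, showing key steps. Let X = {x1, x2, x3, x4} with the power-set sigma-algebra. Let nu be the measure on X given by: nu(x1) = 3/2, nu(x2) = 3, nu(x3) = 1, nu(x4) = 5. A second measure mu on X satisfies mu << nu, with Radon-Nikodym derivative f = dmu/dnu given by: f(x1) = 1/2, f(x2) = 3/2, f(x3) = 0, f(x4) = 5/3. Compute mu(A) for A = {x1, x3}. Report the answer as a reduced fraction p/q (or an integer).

By the defining property of the Radon-Nikodym derivative, for every measurable set A,
  mu(A) = integral_A f dnu.
Since nu is a discrete measure concentrated on the atoms of X, the integral over A reduces to the sum
  mu(A) = sum_{x in A} f(x) * nu({x}).
Computing each term:
  x1: f(x1) * nu(x1) = 1/2 * 3/2 = 3/4.
  x3: f(x3) * nu(x3) = 0 * 1 = 0.
Summing: mu(A) = 3/4 + 0 = 3/4.

3/4


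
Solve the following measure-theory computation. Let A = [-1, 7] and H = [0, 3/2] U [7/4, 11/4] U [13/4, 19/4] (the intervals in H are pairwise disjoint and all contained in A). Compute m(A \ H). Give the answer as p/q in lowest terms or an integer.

The ambient interval has length m(A) = 7 - (-1) = 8.
Since the holes are disjoint and sit inside A, by finite additivity
  m(H) = sum_i (b_i - a_i), and m(A \ H) = m(A) - m(H).
Computing the hole measures:
  m(H_1) = 3/2 - 0 = 3/2.
  m(H_2) = 11/4 - 7/4 = 1.
  m(H_3) = 19/4 - 13/4 = 3/2.
Summed: m(H) = 3/2 + 1 + 3/2 = 4.
So m(A \ H) = 8 - 4 = 4.

4


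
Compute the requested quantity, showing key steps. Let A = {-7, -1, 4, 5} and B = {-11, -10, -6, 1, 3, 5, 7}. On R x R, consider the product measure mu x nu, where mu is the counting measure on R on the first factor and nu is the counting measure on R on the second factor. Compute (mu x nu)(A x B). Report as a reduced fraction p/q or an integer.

For a measurable rectangle A x B, the product measure satisfies
  (mu x nu)(A x B) = mu(A) * nu(B).
  mu(A) = 4.
  nu(B) = 7.
  (mu x nu)(A x B) = 4 * 7 = 28.

28


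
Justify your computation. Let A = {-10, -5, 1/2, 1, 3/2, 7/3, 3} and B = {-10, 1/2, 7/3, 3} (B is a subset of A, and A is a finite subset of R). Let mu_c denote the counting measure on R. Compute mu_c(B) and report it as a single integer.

Counting measure assigns mu_c(E) = |E| (number of elements) when E is finite.
B has 4 element(s), so mu_c(B) = 4.

4


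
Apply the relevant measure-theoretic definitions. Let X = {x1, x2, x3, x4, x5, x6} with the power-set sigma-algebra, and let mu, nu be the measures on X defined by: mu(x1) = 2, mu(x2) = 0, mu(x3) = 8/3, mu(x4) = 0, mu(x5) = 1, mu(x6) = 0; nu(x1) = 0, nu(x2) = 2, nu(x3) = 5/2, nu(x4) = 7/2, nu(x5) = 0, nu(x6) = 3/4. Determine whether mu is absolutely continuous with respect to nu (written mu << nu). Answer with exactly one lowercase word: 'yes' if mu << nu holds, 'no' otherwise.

mu << nu means: every nu-null measurable set is also mu-null; equivalently, for every atom x, if nu({x}) = 0 then mu({x}) = 0.
Checking each atom:
  x1: nu = 0, mu = 2 > 0 -> violates mu << nu.
  x2: nu = 2 > 0 -> no constraint.
  x3: nu = 5/2 > 0 -> no constraint.
  x4: nu = 7/2 > 0 -> no constraint.
  x5: nu = 0, mu = 1 > 0 -> violates mu << nu.
  x6: nu = 3/4 > 0 -> no constraint.
The atom(s) x1, x5 violate the condition (nu = 0 but mu > 0). Therefore mu is NOT absolutely continuous w.r.t. nu.

no


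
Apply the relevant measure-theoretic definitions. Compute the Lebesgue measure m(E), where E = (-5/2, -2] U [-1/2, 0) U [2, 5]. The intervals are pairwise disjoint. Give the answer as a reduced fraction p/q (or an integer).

For pairwise disjoint intervals, m(union_i I_i) = sum_i m(I_i),
and m is invariant under swapping open/closed endpoints (single points have measure 0).
So m(E) = sum_i (b_i - a_i).
  I_1 has length -2 - (-5/2) = 1/2.
  I_2 has length 0 - (-1/2) = 1/2.
  I_3 has length 5 - 2 = 3.
Summing:
  m(E) = 1/2 + 1/2 + 3 = 4.

4


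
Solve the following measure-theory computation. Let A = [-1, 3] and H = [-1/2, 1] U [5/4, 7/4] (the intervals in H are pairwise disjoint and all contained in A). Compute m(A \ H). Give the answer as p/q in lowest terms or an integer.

The ambient interval has length m(A) = 3 - (-1) = 4.
Since the holes are disjoint and sit inside A, by finite additivity
  m(H) = sum_i (b_i - a_i), and m(A \ H) = m(A) - m(H).
Computing the hole measures:
  m(H_1) = 1 - (-1/2) = 3/2.
  m(H_2) = 7/4 - 5/4 = 1/2.
Summed: m(H) = 3/2 + 1/2 = 2.
So m(A \ H) = 4 - 2 = 2.

2


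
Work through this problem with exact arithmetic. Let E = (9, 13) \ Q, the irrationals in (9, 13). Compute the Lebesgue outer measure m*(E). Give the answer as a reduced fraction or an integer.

The interval I = (9, 13) has m(I) = 13 - 9 = 4 (endpoints are measure-zero, so open/closed/half-open agree). Write I = (I cap Q) u (I \ Q). The rationals in I are countable, so m*(I cap Q) = 0 (cover each rational by intervals whose total length is arbitrarily small). By countable subadditivity m*(I) <= m*(I cap Q) + m*(I \ Q), hence m*(I \ Q) >= m(I) = 4. The reverse inequality m*(I \ Q) <= m*(I) = 4 is trivial since (I \ Q) is a subset of I. Therefore m*(I \ Q) = 4.

4


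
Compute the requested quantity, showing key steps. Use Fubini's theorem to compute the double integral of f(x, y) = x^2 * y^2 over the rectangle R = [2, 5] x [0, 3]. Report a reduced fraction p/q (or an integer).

f(x, y) is a tensor product of a function of x and a function of y, and both factors are bounded continuous (hence Lebesgue integrable) on the rectangle, so Fubini's theorem applies:
  integral_R f d(m x m) = (integral_a1^b1 x^2 dx) * (integral_a2^b2 y^2 dy).
Inner integral in x: integral_{2}^{5} x^2 dx = (5^3 - 2^3)/3
  = 39.
Inner integral in y: integral_{0}^{3} y^2 dy = (3^3 - 0^3)/3
  = 9.
Product: (39) * (9) = 351.

351


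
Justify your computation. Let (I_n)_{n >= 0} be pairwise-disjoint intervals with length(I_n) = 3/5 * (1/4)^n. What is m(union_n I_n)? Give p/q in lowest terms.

By countable additivity of the Lebesgue measure on pairwise disjoint measurable sets,
  m(union_{n >= 0} I_n) = sum_{n >= 0} m(I_n) = sum_{n >= 0} a * r^n,
  with a = 3/5 and r = 1/4.
Since 0 < r = 1/4 < 1, the geometric series converges:
  sum_{n >= 0} a * r^n = a / (1 - r).
  = 3/5 / (1 - 1/4)
  = 3/5 / (3/4)
  = 4/5.

4/5


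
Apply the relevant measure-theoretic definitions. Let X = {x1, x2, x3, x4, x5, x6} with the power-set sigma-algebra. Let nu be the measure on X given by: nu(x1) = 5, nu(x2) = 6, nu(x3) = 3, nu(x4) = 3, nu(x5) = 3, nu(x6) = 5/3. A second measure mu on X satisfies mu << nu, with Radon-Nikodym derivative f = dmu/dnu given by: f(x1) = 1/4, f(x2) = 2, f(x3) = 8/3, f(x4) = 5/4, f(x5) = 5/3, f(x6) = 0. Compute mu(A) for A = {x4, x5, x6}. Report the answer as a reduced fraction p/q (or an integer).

By the defining property of the Radon-Nikodym derivative, for every measurable set A,
  mu(A) = integral_A f dnu.
Since nu is a discrete measure concentrated on the atoms of X, the integral over A reduces to the sum
  mu(A) = sum_{x in A} f(x) * nu({x}).
Computing each term:
  x4: f(x4) * nu(x4) = 5/4 * 3 = 15/4.
  x5: f(x5) * nu(x5) = 5/3 * 3 = 5.
  x6: f(x6) * nu(x6) = 0 * 5/3 = 0.
Summing: mu(A) = 15/4 + 5 + 0 = 35/4.

35/4


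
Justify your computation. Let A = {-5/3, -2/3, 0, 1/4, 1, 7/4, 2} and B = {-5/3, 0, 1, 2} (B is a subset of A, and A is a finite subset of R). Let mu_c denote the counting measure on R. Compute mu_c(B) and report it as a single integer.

Counting measure assigns mu_c(E) = |E| (number of elements) when E is finite.
B has 4 element(s), so mu_c(B) = 4.

4


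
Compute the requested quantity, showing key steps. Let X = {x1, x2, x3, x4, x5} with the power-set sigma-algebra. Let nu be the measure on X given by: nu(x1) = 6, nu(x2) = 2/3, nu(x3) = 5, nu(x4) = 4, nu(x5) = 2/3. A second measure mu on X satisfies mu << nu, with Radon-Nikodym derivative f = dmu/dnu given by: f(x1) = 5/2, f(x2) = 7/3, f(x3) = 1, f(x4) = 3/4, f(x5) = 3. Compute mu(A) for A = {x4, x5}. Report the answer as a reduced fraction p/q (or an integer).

By the defining property of the Radon-Nikodym derivative, for every measurable set A,
  mu(A) = integral_A f dnu.
Since nu is a discrete measure concentrated on the atoms of X, the integral over A reduces to the sum
  mu(A) = sum_{x in A} f(x) * nu({x}).
Computing each term:
  x4: f(x4) * nu(x4) = 3/4 * 4 = 3.
  x5: f(x5) * nu(x5) = 3 * 2/3 = 2.
Summing: mu(A) = 3 + 2 = 5.

5


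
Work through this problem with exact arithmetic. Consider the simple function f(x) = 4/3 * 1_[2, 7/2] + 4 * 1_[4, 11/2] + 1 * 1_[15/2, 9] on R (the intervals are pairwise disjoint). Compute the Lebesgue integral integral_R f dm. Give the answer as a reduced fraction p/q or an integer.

For a simple function f = sum_i c_i * 1_{A_i} with disjoint A_i,
  integral f dm = sum_i c_i * m(A_i).
Lengths of the A_i:
  m(A_1) = 7/2 - 2 = 3/2.
  m(A_2) = 11/2 - 4 = 3/2.
  m(A_3) = 9 - 15/2 = 3/2.
Contributions c_i * m(A_i):
  (4/3) * (3/2) = 2.
  (4) * (3/2) = 6.
  (1) * (3/2) = 3/2.
Total: 2 + 6 + 3/2 = 19/2.

19/2


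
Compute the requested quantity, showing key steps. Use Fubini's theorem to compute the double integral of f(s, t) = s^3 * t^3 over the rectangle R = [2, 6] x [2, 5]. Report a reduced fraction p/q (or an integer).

f(s, t) is a tensor product of a function of s and a function of t, and both factors are bounded continuous (hence Lebesgue integrable) on the rectangle, so Fubini's theorem applies:
  integral_R f d(m x m) = (integral_a1^b1 s^3 ds) * (integral_a2^b2 t^3 dt).
Inner integral in s: integral_{2}^{6} s^3 ds = (6^4 - 2^4)/4
  = 320.
Inner integral in t: integral_{2}^{5} t^3 dt = (5^4 - 2^4)/4
  = 609/4.
Product: (320) * (609/4) = 48720.

48720


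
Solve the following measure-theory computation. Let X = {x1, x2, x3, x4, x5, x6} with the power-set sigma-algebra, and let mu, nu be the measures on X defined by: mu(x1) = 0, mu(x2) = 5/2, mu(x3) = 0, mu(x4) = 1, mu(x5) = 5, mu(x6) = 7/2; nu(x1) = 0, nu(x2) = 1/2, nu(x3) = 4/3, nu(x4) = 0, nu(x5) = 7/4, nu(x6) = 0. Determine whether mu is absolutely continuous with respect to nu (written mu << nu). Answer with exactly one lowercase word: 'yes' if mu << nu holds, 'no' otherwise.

mu << nu means: every nu-null measurable set is also mu-null; equivalently, for every atom x, if nu({x}) = 0 then mu({x}) = 0.
Checking each atom:
  x1: nu = 0, mu = 0 -> consistent with mu << nu.
  x2: nu = 1/2 > 0 -> no constraint.
  x3: nu = 4/3 > 0 -> no constraint.
  x4: nu = 0, mu = 1 > 0 -> violates mu << nu.
  x5: nu = 7/4 > 0 -> no constraint.
  x6: nu = 0, mu = 7/2 > 0 -> violates mu << nu.
The atom(s) x4, x6 violate the condition (nu = 0 but mu > 0). Therefore mu is NOT absolutely continuous w.r.t. nu.

no


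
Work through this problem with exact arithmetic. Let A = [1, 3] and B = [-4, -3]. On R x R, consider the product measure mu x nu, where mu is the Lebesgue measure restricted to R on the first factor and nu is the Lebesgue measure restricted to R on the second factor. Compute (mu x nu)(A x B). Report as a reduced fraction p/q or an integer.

For a measurable rectangle A x B, the product measure satisfies
  (mu x nu)(A x B) = mu(A) * nu(B).
  mu(A) = 2.
  nu(B) = 1.
  (mu x nu)(A x B) = 2 * 1 = 2.

2


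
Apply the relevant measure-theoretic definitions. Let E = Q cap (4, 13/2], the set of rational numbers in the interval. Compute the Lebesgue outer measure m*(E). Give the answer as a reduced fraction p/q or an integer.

E = Q cap (4, 13/2] is a subset of Q, which is countable. Enumerate Q = {q_1, q_2, ...}; for any eps > 0, cover q_k by the open interval (q_k - eps/2^(k+1), q_k + eps/2^(k+1)), of length eps/2^k. The total cover length is sum_{k>=1} eps/2^k = eps. Hence m*(E) <= m*(Q) <= eps for every eps > 0, and since outer measure is non-negative, m*(E) = 0.

0


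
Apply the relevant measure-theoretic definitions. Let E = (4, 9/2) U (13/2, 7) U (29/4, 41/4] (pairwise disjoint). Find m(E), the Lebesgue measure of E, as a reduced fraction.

For pairwise disjoint intervals, m(union_i I_i) = sum_i m(I_i),
and m is invariant under swapping open/closed endpoints (single points have measure 0).
So m(E) = sum_i (b_i - a_i).
  I_1 has length 9/2 - 4 = 1/2.
  I_2 has length 7 - 13/2 = 1/2.
  I_3 has length 41/4 - 29/4 = 3.
Summing:
  m(E) = 1/2 + 1/2 + 3 = 4.

4


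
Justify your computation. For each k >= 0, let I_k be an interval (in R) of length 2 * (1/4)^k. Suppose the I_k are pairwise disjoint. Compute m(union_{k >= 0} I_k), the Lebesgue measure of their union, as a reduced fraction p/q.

By countable additivity of the Lebesgue measure on pairwise disjoint measurable sets,
  m(union_{k >= 0} I_k) = sum_{k >= 0} m(I_k) = sum_{k >= 0} a * r^k,
  with a = 2 and r = 1/4.
Since 0 < r = 1/4 < 1, the geometric series converges:
  sum_{k >= 0} a * r^k = a / (1 - r).
  = 2 / (1 - 1/4)
  = 2 / (3/4)
  = 8/3.

8/3


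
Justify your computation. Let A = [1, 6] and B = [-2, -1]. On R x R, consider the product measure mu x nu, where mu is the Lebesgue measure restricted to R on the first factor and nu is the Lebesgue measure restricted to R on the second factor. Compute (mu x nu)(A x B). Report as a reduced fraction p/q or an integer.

For a measurable rectangle A x B, the product measure satisfies
  (mu x nu)(A x B) = mu(A) * nu(B).
  mu(A) = 5.
  nu(B) = 1.
  (mu x nu)(A x B) = 5 * 1 = 5.

5


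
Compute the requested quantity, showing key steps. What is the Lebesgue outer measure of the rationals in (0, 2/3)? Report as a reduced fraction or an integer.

The set Q cap (0, 2/3) is countable (a subset of the countable set Q). Lebesgue outer measure of any countable set is 0: each singleton {q} has m*({q}) = 0, and by countable subadditivity m*(union_k {q_k}) <= sum_k m*({q_k}) = sum_k 0 = 0. The reverse inequality m*(E) >= 0 is automatic. So m*(Q cap (0, 2/3)) = 0.

0


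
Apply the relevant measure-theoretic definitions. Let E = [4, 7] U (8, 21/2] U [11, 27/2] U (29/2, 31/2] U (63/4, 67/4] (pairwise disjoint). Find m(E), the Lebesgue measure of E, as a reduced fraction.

For pairwise disjoint intervals, m(union_i I_i) = sum_i m(I_i),
and m is invariant under swapping open/closed endpoints (single points have measure 0).
So m(E) = sum_i (b_i - a_i).
  I_1 has length 7 - 4 = 3.
  I_2 has length 21/2 - 8 = 5/2.
  I_3 has length 27/2 - 11 = 5/2.
  I_4 has length 31/2 - 29/2 = 1.
  I_5 has length 67/4 - 63/4 = 1.
Summing:
  m(E) = 3 + 5/2 + 5/2 + 1 + 1 = 10.

10


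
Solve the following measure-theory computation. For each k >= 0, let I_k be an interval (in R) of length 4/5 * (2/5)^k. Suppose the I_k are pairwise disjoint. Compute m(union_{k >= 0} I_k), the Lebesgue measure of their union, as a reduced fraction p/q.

By countable additivity of the Lebesgue measure on pairwise disjoint measurable sets,
  m(union_{k >= 0} I_k) = sum_{k >= 0} m(I_k) = sum_{k >= 0} a * r^k,
  with a = 4/5 and r = 2/5.
Since 0 < r = 2/5 < 1, the geometric series converges:
  sum_{k >= 0} a * r^k = a / (1 - r).
  = 4/5 / (1 - 2/5)
  = 4/5 / (3/5)
  = 4/3.

4/3


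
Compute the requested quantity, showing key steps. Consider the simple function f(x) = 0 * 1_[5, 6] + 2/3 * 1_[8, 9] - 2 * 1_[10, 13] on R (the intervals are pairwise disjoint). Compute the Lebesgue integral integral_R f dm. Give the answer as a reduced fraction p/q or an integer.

For a simple function f = sum_i c_i * 1_{A_i} with disjoint A_i,
  integral f dm = sum_i c_i * m(A_i).
Lengths of the A_i:
  m(A_1) = 6 - 5 = 1.
  m(A_2) = 9 - 8 = 1.
  m(A_3) = 13 - 10 = 3.
Contributions c_i * m(A_i):
  (0) * (1) = 0.
  (2/3) * (1) = 2/3.
  (-2) * (3) = -6.
Total: 0 + 2/3 - 6 = -16/3.

-16/3


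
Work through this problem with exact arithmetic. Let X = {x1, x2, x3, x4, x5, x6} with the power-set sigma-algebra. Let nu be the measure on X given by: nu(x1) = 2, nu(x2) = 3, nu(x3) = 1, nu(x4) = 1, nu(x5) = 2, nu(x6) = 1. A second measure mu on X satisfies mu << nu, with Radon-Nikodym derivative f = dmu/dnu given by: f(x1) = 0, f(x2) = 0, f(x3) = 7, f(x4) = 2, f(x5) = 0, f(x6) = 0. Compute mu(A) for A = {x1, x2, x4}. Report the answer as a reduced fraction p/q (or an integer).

By the defining property of the Radon-Nikodym derivative, for every measurable set A,
  mu(A) = integral_A f dnu.
Since nu is a discrete measure concentrated on the atoms of X, the integral over A reduces to the sum
  mu(A) = sum_{x in A} f(x) * nu({x}).
Computing each term:
  x1: f(x1) * nu(x1) = 0 * 2 = 0.
  x2: f(x2) * nu(x2) = 0 * 3 = 0.
  x4: f(x4) * nu(x4) = 2 * 1 = 2.
Summing: mu(A) = 0 + 0 + 2 = 2.

2


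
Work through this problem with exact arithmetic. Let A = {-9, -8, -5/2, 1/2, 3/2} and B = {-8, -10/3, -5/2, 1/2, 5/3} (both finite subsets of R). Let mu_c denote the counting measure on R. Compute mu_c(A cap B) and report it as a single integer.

Counting measure on a finite set equals cardinality. mu_c(A cap B) = |A cap B| (elements appearing in both).
Enumerating the elements of A that also lie in B gives 3 element(s).
So mu_c(A cap B) = 3.

3


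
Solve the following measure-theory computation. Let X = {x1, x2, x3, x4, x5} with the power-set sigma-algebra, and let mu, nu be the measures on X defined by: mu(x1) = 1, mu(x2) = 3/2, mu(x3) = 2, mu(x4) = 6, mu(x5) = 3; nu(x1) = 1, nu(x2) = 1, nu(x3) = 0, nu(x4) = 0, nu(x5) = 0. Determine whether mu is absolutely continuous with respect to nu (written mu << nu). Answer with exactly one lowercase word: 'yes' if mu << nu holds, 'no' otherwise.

mu << nu means: every nu-null measurable set is also mu-null; equivalently, for every atom x, if nu({x}) = 0 then mu({x}) = 0.
Checking each atom:
  x1: nu = 1 > 0 -> no constraint.
  x2: nu = 1 > 0 -> no constraint.
  x3: nu = 0, mu = 2 > 0 -> violates mu << nu.
  x4: nu = 0, mu = 6 > 0 -> violates mu << nu.
  x5: nu = 0, mu = 3 > 0 -> violates mu << nu.
The atom(s) x3, x4, x5 violate the condition (nu = 0 but mu > 0). Therefore mu is NOT absolutely continuous w.r.t. nu.

no


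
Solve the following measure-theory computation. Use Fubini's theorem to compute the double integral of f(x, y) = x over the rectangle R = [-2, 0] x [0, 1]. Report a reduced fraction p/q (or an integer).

f(x, y) is a tensor product of a function of x and a function of y, and both factors are bounded continuous (hence Lebesgue integrable) on the rectangle, so Fubini's theorem applies:
  integral_R f d(m x m) = (integral_a1^b1 x dx) * (integral_a2^b2 1 dy).
Inner integral in x: integral_{-2}^{0} x dx = (0^2 - (-2)^2)/2
  = -2.
Inner integral in y: integral_{0}^{1} 1 dy = (1^1 - 0^1)/1
  = 1.
Product: (-2) * (1) = -2.

-2


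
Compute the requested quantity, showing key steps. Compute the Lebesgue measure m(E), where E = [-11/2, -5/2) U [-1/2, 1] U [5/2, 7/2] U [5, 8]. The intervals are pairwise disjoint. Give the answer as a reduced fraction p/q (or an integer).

For pairwise disjoint intervals, m(union_i I_i) = sum_i m(I_i),
and m is invariant under swapping open/closed endpoints (single points have measure 0).
So m(E) = sum_i (b_i - a_i).
  I_1 has length -5/2 - (-11/2) = 3.
  I_2 has length 1 - (-1/2) = 3/2.
  I_3 has length 7/2 - 5/2 = 1.
  I_4 has length 8 - 5 = 3.
Summing:
  m(E) = 3 + 3/2 + 1 + 3 = 17/2.

17/2


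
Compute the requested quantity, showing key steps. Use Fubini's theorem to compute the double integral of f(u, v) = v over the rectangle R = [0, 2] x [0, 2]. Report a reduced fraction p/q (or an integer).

f(u, v) is a tensor product of a function of u and a function of v, and both factors are bounded continuous (hence Lebesgue integrable) on the rectangle, so Fubini's theorem applies:
  integral_R f d(m x m) = (integral_a1^b1 1 du) * (integral_a2^b2 v dv).
Inner integral in u: integral_{0}^{2} 1 du = (2^1 - 0^1)/1
  = 2.
Inner integral in v: integral_{0}^{2} v dv = (2^2 - 0^2)/2
  = 2.
Product: (2) * (2) = 4.

4


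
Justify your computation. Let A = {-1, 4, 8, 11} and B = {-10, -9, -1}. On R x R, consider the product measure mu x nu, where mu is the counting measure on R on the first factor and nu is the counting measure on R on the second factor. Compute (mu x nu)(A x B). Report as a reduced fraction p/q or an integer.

For a measurable rectangle A x B, the product measure satisfies
  (mu x nu)(A x B) = mu(A) * nu(B).
  mu(A) = 4.
  nu(B) = 3.
  (mu x nu)(A x B) = 4 * 3 = 12.

12


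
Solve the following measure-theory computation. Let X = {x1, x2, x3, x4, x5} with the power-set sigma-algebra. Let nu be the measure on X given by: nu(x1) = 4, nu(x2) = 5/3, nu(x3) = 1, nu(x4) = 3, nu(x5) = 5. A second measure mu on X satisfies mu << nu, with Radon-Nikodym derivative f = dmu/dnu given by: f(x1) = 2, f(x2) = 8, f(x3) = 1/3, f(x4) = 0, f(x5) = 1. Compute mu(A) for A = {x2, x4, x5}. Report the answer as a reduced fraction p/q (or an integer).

By the defining property of the Radon-Nikodym derivative, for every measurable set A,
  mu(A) = integral_A f dnu.
Since nu is a discrete measure concentrated on the atoms of X, the integral over A reduces to the sum
  mu(A) = sum_{x in A} f(x) * nu({x}).
Computing each term:
  x2: f(x2) * nu(x2) = 8 * 5/3 = 40/3.
  x4: f(x4) * nu(x4) = 0 * 3 = 0.
  x5: f(x5) * nu(x5) = 1 * 5 = 5.
Summing: mu(A) = 40/3 + 0 + 5 = 55/3.

55/3


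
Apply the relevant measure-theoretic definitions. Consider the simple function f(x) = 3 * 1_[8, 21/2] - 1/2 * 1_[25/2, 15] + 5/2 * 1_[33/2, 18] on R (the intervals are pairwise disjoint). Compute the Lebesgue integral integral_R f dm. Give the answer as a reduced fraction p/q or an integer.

For a simple function f = sum_i c_i * 1_{A_i} with disjoint A_i,
  integral f dm = sum_i c_i * m(A_i).
Lengths of the A_i:
  m(A_1) = 21/2 - 8 = 5/2.
  m(A_2) = 15 - 25/2 = 5/2.
  m(A_3) = 18 - 33/2 = 3/2.
Contributions c_i * m(A_i):
  (3) * (5/2) = 15/2.
  (-1/2) * (5/2) = -5/4.
  (5/2) * (3/2) = 15/4.
Total: 15/2 - 5/4 + 15/4 = 10.

10


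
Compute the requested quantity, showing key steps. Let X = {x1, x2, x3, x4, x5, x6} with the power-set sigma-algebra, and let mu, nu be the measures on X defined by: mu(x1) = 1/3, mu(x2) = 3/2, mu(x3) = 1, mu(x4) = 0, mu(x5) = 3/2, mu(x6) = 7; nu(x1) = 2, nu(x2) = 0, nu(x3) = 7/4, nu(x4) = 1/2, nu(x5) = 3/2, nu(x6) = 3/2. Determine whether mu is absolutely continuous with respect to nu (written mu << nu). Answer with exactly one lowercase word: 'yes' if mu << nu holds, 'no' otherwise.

mu << nu means: every nu-null measurable set is also mu-null; equivalently, for every atom x, if nu({x}) = 0 then mu({x}) = 0.
Checking each atom:
  x1: nu = 2 > 0 -> no constraint.
  x2: nu = 0, mu = 3/2 > 0 -> violates mu << nu.
  x3: nu = 7/4 > 0 -> no constraint.
  x4: nu = 1/2 > 0 -> no constraint.
  x5: nu = 3/2 > 0 -> no constraint.
  x6: nu = 3/2 > 0 -> no constraint.
The atom(s) x2 violate the condition (nu = 0 but mu > 0). Therefore mu is NOT absolutely continuous w.r.t. nu.

no


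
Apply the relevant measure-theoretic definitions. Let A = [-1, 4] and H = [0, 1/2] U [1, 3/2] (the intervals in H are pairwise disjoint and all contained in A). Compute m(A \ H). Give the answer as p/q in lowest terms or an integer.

The ambient interval has length m(A) = 4 - (-1) = 5.
Since the holes are disjoint and sit inside A, by finite additivity
  m(H) = sum_i (b_i - a_i), and m(A \ H) = m(A) - m(H).
Computing the hole measures:
  m(H_1) = 1/2 - 0 = 1/2.
  m(H_2) = 3/2 - 1 = 1/2.
Summed: m(H) = 1/2 + 1/2 = 1.
So m(A \ H) = 5 - 1 = 4.

4


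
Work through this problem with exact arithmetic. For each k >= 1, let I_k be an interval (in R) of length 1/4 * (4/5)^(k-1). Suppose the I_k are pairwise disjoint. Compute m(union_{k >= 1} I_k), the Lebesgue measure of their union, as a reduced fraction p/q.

By countable additivity of the Lebesgue measure on pairwise disjoint measurable sets,
  m(union_{k >= 1} I_k) = sum_{k >= 1} m(I_k) = sum_{k >= 1} a * r^(k-1),
  with a = 1/4 and r = 4/5.
Since 0 < r = 4/5 < 1, the geometric series converges:
  sum_{k >= 1} a * r^(k-1) = a / (1 - r).
  = 1/4 / (1 - 4/5)
  = 1/4 / (1/5)
  = 5/4.

5/4


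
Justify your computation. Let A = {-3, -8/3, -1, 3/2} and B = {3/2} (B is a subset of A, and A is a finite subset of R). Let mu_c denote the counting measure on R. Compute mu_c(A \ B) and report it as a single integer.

Counting measure assigns mu_c(E) = |E| (number of elements) when E is finite. For B subset A, A \ B is the set of elements of A not in B, so |A \ B| = |A| - |B|.
|A| = 4, |B| = 1, so mu_c(A \ B) = 4 - 1 = 3.

3


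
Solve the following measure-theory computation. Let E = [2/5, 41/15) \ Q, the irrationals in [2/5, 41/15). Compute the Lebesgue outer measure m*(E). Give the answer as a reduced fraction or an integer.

The interval I = [2/5, 41/15) has m(I) = 41/15 - 2/5 = 7/3 (endpoints are measure-zero, so open/closed/half-open agree). Write I = (I cap Q) u (I \ Q). The rationals in I are countable, so m*(I cap Q) = 0 (cover each rational by intervals whose total length is arbitrarily small). By countable subadditivity m*(I) <= m*(I cap Q) + m*(I \ Q), hence m*(I \ Q) >= m(I) = 7/3. The reverse inequality m*(I \ Q) <= m*(I) = 7/3 is trivial since (I \ Q) is a subset of I. Therefore m*(I \ Q) = 7/3.

7/3


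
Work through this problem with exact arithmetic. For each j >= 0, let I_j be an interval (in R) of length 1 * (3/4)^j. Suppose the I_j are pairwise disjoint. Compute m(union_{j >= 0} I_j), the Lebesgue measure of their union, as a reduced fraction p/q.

By countable additivity of the Lebesgue measure on pairwise disjoint measurable sets,
  m(union_{j >= 0} I_j) = sum_{j >= 0} m(I_j) = sum_{j >= 0} a * r^j,
  with a = 1 and r = 3/4.
Since 0 < r = 3/4 < 1, the geometric series converges:
  sum_{j >= 0} a * r^j = a / (1 - r).
  = 1 / (1 - 3/4)
  = 1 / (1/4)
  = 4.

4


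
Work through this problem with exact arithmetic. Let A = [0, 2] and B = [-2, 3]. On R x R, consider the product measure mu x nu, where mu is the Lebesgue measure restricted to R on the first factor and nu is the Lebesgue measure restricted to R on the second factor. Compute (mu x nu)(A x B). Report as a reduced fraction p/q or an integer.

For a measurable rectangle A x B, the product measure satisfies
  (mu x nu)(A x B) = mu(A) * nu(B).
  mu(A) = 2.
  nu(B) = 5.
  (mu x nu)(A x B) = 2 * 5 = 10.

10


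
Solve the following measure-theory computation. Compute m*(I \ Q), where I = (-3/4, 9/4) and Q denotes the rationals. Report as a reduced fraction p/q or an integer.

The interval I = (-3/4, 9/4) has m(I) = 9/4 - (-3/4) = 3 (endpoints are measure-zero, so open/closed/half-open agree). Write I = (I cap Q) u (I \ Q). The rationals in I are countable, so m*(I cap Q) = 0 (cover each rational by intervals whose total length is arbitrarily small). By countable subadditivity m*(I) <= m*(I cap Q) + m*(I \ Q), hence m*(I \ Q) >= m(I) = 3. The reverse inequality m*(I \ Q) <= m*(I) = 3 is trivial since (I \ Q) is a subset of I. Therefore m*(I \ Q) = 3.

3


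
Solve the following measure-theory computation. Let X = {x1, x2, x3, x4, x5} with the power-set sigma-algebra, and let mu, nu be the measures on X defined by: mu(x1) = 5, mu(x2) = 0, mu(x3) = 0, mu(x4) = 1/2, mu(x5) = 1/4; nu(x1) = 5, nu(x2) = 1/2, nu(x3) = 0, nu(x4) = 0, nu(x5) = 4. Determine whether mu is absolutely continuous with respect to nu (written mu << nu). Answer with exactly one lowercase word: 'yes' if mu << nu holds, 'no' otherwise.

mu << nu means: every nu-null measurable set is also mu-null; equivalently, for every atom x, if nu({x}) = 0 then mu({x}) = 0.
Checking each atom:
  x1: nu = 5 > 0 -> no constraint.
  x2: nu = 1/2 > 0 -> no constraint.
  x3: nu = 0, mu = 0 -> consistent with mu << nu.
  x4: nu = 0, mu = 1/2 > 0 -> violates mu << nu.
  x5: nu = 4 > 0 -> no constraint.
The atom(s) x4 violate the condition (nu = 0 but mu > 0). Therefore mu is NOT absolutely continuous w.r.t. nu.

no


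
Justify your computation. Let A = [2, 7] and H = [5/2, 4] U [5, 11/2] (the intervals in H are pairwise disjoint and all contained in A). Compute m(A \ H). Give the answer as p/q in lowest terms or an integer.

The ambient interval has length m(A) = 7 - 2 = 5.
Since the holes are disjoint and sit inside A, by finite additivity
  m(H) = sum_i (b_i - a_i), and m(A \ H) = m(A) - m(H).
Computing the hole measures:
  m(H_1) = 4 - 5/2 = 3/2.
  m(H_2) = 11/2 - 5 = 1/2.
Summed: m(H) = 3/2 + 1/2 = 2.
So m(A \ H) = 5 - 2 = 3.

3


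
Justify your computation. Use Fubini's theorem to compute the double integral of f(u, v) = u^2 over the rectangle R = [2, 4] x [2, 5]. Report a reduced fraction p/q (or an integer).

f(u, v) is a tensor product of a function of u and a function of v, and both factors are bounded continuous (hence Lebesgue integrable) on the rectangle, so Fubini's theorem applies:
  integral_R f d(m x m) = (integral_a1^b1 u^2 du) * (integral_a2^b2 1 dv).
Inner integral in u: integral_{2}^{4} u^2 du = (4^3 - 2^3)/3
  = 56/3.
Inner integral in v: integral_{2}^{5} 1 dv = (5^1 - 2^1)/1
  = 3.
Product: (56/3) * (3) = 56.

56


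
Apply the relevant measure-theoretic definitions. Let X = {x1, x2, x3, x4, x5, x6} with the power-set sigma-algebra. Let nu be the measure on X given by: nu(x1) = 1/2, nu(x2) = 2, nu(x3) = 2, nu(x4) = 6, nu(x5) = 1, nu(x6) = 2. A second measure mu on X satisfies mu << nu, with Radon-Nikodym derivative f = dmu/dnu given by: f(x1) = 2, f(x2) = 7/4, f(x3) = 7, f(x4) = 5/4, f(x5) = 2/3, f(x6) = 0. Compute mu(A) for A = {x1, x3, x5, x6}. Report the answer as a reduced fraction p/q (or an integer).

By the defining property of the Radon-Nikodym derivative, for every measurable set A,
  mu(A) = integral_A f dnu.
Since nu is a discrete measure concentrated on the atoms of X, the integral over A reduces to the sum
  mu(A) = sum_{x in A} f(x) * nu({x}).
Computing each term:
  x1: f(x1) * nu(x1) = 2 * 1/2 = 1.
  x3: f(x3) * nu(x3) = 7 * 2 = 14.
  x5: f(x5) * nu(x5) = 2/3 * 1 = 2/3.
  x6: f(x6) * nu(x6) = 0 * 2 = 0.
Summing: mu(A) = 1 + 14 + 2/3 + 0 = 47/3.

47/3


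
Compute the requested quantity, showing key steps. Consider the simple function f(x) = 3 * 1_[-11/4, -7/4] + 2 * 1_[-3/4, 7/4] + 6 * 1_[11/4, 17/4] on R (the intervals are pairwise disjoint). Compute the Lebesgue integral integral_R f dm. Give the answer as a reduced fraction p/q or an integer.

For a simple function f = sum_i c_i * 1_{A_i} with disjoint A_i,
  integral f dm = sum_i c_i * m(A_i).
Lengths of the A_i:
  m(A_1) = -7/4 - (-11/4) = 1.
  m(A_2) = 7/4 - (-3/4) = 5/2.
  m(A_3) = 17/4 - 11/4 = 3/2.
Contributions c_i * m(A_i):
  (3) * (1) = 3.
  (2) * (5/2) = 5.
  (6) * (3/2) = 9.
Total: 3 + 5 + 9 = 17.

17


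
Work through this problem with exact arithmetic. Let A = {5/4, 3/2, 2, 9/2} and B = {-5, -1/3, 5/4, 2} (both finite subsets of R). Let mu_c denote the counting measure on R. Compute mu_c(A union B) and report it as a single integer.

Counting measure on a finite set equals cardinality. By inclusion-exclusion, |A union B| = |A| + |B| - |A cap B|.
|A| = 4, |B| = 4, |A cap B| = 2.
So mu_c(A union B) = 4 + 4 - 2 = 6.

6


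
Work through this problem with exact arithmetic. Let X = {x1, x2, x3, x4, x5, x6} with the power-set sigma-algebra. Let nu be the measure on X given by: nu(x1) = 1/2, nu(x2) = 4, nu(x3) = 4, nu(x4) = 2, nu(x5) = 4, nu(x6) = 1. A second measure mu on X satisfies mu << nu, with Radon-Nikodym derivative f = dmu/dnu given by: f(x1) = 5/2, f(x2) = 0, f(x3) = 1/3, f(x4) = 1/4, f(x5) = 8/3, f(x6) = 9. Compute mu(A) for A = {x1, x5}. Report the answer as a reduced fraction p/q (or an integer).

By the defining property of the Radon-Nikodym derivative, for every measurable set A,
  mu(A) = integral_A f dnu.
Since nu is a discrete measure concentrated on the atoms of X, the integral over A reduces to the sum
  mu(A) = sum_{x in A} f(x) * nu({x}).
Computing each term:
  x1: f(x1) * nu(x1) = 5/2 * 1/2 = 5/4.
  x5: f(x5) * nu(x5) = 8/3 * 4 = 32/3.
Summing: mu(A) = 5/4 + 32/3 = 143/12.

143/12


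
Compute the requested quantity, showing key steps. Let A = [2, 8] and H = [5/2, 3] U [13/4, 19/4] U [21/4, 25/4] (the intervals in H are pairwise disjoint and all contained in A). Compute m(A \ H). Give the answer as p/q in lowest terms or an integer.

The ambient interval has length m(A) = 8 - 2 = 6.
Since the holes are disjoint and sit inside A, by finite additivity
  m(H) = sum_i (b_i - a_i), and m(A \ H) = m(A) - m(H).
Computing the hole measures:
  m(H_1) = 3 - 5/2 = 1/2.
  m(H_2) = 19/4 - 13/4 = 3/2.
  m(H_3) = 25/4 - 21/4 = 1.
Summed: m(H) = 1/2 + 3/2 + 1 = 3.
So m(A \ H) = 6 - 3 = 3.

3


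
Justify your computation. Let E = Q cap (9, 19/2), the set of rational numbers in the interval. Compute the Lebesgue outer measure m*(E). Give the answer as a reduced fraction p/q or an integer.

The set Q cap (9, 19/2) is countable (a subset of the countable set Q). Lebesgue outer measure of any countable set is 0: each singleton {q} has m*({q}) = 0, and by countable subadditivity m*(union_k {q_k}) <= sum_k m*({q_k}) = sum_k 0 = 0. The reverse inequality m*(E) >= 0 is automatic. So m*(Q cap (9, 19/2)) = 0.

0


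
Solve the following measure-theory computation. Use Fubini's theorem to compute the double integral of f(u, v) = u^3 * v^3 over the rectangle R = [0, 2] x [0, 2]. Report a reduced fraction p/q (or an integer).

f(u, v) is a tensor product of a function of u and a function of v, and both factors are bounded continuous (hence Lebesgue integrable) on the rectangle, so Fubini's theorem applies:
  integral_R f d(m x m) = (integral_a1^b1 u^3 du) * (integral_a2^b2 v^3 dv).
Inner integral in u: integral_{0}^{2} u^3 du = (2^4 - 0^4)/4
  = 4.
Inner integral in v: integral_{0}^{2} v^3 dv = (2^4 - 0^4)/4
  = 4.
Product: (4) * (4) = 16.

16


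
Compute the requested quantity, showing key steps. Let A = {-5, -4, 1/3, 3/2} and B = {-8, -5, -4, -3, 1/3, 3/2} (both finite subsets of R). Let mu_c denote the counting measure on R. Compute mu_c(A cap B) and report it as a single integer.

Counting measure on a finite set equals cardinality. mu_c(A cap B) = |A cap B| (elements appearing in both).
Enumerating the elements of A that also lie in B gives 4 element(s).
So mu_c(A cap B) = 4.

4


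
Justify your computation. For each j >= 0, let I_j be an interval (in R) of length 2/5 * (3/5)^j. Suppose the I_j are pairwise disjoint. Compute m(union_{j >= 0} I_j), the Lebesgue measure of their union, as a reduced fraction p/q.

By countable additivity of the Lebesgue measure on pairwise disjoint measurable sets,
  m(union_{j >= 0} I_j) = sum_{j >= 0} m(I_j) = sum_{j >= 0} a * r^j,
  with a = 2/5 and r = 3/5.
Since 0 < r = 3/5 < 1, the geometric series converges:
  sum_{j >= 0} a * r^j = a / (1 - r).
  = 2/5 / (1 - 3/5)
  = 2/5 / (2/5)
  = 1.

1


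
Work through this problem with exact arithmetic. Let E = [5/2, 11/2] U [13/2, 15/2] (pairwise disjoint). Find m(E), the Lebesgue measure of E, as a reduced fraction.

For pairwise disjoint intervals, m(union_i I_i) = sum_i m(I_i),
and m is invariant under swapping open/closed endpoints (single points have measure 0).
So m(E) = sum_i (b_i - a_i).
  I_1 has length 11/2 - 5/2 = 3.
  I_2 has length 15/2 - 13/2 = 1.
Summing:
  m(E) = 3 + 1 = 4.

4
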